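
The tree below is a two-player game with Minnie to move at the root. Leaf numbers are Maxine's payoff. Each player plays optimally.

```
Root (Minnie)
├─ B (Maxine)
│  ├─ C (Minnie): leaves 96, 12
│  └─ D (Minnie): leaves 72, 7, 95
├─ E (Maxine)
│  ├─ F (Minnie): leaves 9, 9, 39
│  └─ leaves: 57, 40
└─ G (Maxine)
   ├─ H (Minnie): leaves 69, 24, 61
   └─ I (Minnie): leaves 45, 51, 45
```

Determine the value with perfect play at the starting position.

C (Minnie): min(96, 12) = 12
D (Minnie): min(72, 7, 95) = 7
B (Maxine): max(12, 7) = 12
F (Minnie): min(9, 9, 39) = 9
E (Maxine): max(9, 57, 40) = 57
H (Minnie): min(69, 24, 61) = 24
I (Minnie): min(45, 51, 45) = 45
G (Maxine): max(24, 45) = 45
Root (Minnie): min(12, 57, 45) = 12

12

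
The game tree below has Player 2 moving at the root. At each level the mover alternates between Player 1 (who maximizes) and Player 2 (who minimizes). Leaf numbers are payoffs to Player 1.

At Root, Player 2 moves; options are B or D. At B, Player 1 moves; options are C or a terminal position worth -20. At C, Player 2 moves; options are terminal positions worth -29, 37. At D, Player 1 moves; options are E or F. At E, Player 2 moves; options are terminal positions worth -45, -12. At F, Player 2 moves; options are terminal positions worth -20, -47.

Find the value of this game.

-45

C (Player 2): min(-29, 37) = -29
B (Player 1): max(-29, -20) = -20
E (Player 2): min(-45, -12) = -45
F (Player 2): min(-20, -47) = -47
D (Player 1): max(-45, -47) = -45
Root (Player 2): min(-20, -45) = -45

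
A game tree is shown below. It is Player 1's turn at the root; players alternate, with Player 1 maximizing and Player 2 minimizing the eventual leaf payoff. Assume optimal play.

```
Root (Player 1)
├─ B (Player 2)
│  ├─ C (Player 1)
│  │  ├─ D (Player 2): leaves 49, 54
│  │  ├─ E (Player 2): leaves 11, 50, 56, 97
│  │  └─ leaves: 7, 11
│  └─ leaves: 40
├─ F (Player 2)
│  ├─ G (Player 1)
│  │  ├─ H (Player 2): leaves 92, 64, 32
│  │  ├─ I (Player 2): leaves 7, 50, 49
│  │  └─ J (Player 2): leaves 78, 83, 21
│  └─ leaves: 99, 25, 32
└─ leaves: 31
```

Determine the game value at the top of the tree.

40

D (Player 2): min(49, 54) = 49
E (Player 2): min(11, 50, 56, 97) = 11
C (Player 1): max(49, 11, 7, 11) = 49
B (Player 2): min(49, 40) = 40
H (Player 2): min(92, 64, 32) = 32
I (Player 2): min(7, 50, 49) = 7
J (Player 2): min(78, 83, 21) = 21
G (Player 1): max(32, 7, 21) = 32
F (Player 2): min(32, 99, 25, 32) = 25
Root (Player 1): max(40, 25, 31) = 40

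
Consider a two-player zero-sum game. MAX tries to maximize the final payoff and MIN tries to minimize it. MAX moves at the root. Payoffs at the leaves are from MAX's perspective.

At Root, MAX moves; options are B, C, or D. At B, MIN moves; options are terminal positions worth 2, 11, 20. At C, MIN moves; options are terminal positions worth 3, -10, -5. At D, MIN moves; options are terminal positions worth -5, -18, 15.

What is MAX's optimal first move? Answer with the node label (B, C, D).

B

B (MIN): min(2, 11, 20) = 2
C (MIN): min(3, -10, -5) = -10
D (MIN): min(-5, -18, 15) = -18
Root (MAX): max(2, -10, -18) = 2
MAX picks the child with the highest value: B (value 2).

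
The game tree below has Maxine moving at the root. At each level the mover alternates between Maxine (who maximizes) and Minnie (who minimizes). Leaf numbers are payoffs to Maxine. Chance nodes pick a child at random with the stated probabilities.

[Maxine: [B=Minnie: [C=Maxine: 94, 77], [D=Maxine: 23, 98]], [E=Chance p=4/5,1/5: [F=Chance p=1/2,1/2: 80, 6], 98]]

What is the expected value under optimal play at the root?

C (Maxine): max(94, 77) = 94
D (Maxine): max(23, 98) = 98
B (Minnie): min(94, 98) = 94
F (Chance): 1/2·80 + 1/2·6 = 43
E (Chance): 4/5·43 + 1/5·98 = 54
Root (Maxine): max(94, 54) = 94

94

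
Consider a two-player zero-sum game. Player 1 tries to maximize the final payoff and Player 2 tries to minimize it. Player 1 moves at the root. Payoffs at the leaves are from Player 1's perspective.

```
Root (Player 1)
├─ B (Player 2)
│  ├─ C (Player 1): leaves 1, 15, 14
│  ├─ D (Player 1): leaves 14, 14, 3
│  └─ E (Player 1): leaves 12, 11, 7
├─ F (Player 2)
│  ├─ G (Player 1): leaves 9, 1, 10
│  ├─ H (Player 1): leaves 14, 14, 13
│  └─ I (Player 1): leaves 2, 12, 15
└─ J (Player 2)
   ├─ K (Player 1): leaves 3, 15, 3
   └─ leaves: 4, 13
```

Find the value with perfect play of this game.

12

C (Player 1): max(1, 15, 14) = 15
D (Player 1): max(14, 14, 3) = 14
E (Player 1): max(12, 11, 7) = 12
B (Player 2): min(15, 14, 12) = 12
G (Player 1): max(9, 1, 10) = 10
H (Player 1): max(14, 14, 13) = 14
I (Player 1): max(2, 12, 15) = 15
F (Player 2): min(10, 14, 15) = 10
K (Player 1): max(3, 15, 3) = 15
J (Player 2): min(15, 4, 13) = 4
Root (Player 1): max(12, 10, 4) = 12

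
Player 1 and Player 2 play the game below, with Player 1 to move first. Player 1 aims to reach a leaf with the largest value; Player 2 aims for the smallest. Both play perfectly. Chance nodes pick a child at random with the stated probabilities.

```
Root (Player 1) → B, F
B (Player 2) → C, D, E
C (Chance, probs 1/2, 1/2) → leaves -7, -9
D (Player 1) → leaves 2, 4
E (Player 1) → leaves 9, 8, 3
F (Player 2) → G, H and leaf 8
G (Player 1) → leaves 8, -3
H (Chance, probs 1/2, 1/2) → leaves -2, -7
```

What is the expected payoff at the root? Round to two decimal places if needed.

C (Chance): 1/2·-7 + 1/2·-9 = -8
D (Player 1): max(2, 4) = 4
E (Player 1): max(9, 8, 3) = 9
B (Player 2): min(-8, 4, 9) = -8
G (Player 1): max(8, -3) = 8
H (Chance): 1/2·-2 + 1/2·-7 = -4.5
F (Player 2): min(8, -4.5, 8) = -4.5
Root (Player 1): max(-8, -4.5) = -4.5

-4.5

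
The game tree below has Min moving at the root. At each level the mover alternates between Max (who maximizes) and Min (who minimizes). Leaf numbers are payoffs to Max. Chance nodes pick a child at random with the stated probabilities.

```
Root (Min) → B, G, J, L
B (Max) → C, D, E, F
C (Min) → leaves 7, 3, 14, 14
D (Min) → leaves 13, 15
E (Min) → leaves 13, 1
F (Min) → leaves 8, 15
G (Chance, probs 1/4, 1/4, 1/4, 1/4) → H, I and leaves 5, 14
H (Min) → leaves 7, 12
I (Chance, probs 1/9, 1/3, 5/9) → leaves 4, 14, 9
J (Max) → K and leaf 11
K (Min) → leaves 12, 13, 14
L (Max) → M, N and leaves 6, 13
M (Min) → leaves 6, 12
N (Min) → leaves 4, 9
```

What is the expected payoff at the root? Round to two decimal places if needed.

9.03

C (Min): min(7, 3, 14, 14) = 3
D (Min): min(13, 15) = 13
E (Min): min(13, 1) = 1
F (Min): min(8, 15) = 8
B (Max): max(3, 13, 1, 8) = 13
H (Min): min(7, 12) = 7
I (Chance): 1/9·4 + 1/3·14 + 5/9·9 = 10.11
G (Chance): 1/4·7 + 1/4·10.11 + 1/4·5 + 1/4·14 = 9.03
K (Min): min(12, 13, 14) = 12
J (Max): max(12, 11) = 12
M (Min): min(6, 12) = 6
N (Min): min(4, 9) = 4
L (Max): max(6, 4, 6, 13) = 13
Root (Min): min(13, 9.03, 12, 13) = 9.03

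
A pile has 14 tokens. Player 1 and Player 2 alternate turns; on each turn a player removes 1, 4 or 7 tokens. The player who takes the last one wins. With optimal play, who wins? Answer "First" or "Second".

Mark each pile size as W (mover wins) or L (mover loses):
i:   0  1  2  3  4  5  6  7  8  9 10 11 12 13 14
     L  W  L  W  W  L  W  W  L  W  L  W  W  L  W
Position 14 is W, so the first player wins.

First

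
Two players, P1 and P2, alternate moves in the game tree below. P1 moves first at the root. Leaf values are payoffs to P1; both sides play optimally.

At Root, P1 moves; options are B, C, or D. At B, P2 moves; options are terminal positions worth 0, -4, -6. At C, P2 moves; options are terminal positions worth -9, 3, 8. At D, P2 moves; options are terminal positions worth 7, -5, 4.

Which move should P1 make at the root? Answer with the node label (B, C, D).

B (P2): min(0, -4, -6) = -6
C (P2): min(-9, 3, 8) = -9
D (P2): min(7, -5, 4) = -5
Root (P1): max(-6, -9, -5) = -5
P1 picks the child with the highest value: D (value -5).

D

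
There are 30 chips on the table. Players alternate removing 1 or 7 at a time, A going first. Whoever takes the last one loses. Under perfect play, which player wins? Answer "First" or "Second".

Compute winning (W) and losing (L) positions by backward induction:
i:   0  1  2  3  4  5  6  7  8  9 10 11 12 13 14 15 16 17 18 19 20 21 22 23 24 25 26 27 28 29 30
     W  L  W  L  W  L  W  L  W  L  W  L  W  L  W  L  W  L  W  L  W  L  W  L  W  L  W  L  W  L  W
Position 30 is W, so the first player wins.

First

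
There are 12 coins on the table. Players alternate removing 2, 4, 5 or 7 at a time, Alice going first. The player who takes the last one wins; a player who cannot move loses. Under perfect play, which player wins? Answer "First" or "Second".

Positions where the player to move wins (W) vs loses (L):
i:   0  1  2  3  4  5  6  7  8  9 10 11 12
     L  L  W  W  W  W  W  W  W  L  L  W  W
Position 12 is W, so the first player wins.

First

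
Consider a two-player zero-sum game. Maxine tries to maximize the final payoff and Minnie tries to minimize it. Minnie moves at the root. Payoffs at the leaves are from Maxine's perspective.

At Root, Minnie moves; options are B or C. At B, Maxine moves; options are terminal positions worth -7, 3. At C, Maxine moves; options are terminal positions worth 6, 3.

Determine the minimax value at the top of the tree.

3

B (Maxine): max(-7, 3) = 3
C (Maxine): max(6, 3) = 6
Root (Minnie): min(3, 6) = 3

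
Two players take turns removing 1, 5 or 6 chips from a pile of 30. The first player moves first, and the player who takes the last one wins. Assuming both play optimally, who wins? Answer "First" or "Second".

First

Compute winning (W) and losing (L) positions by backward induction:
i:   0  1  2  3  4  5  6  7  8  9 10 11 12 13 14 15 16 17 18 19 20 21 22 23 24 25 26 27 28 29 30
     L  W  L  W  L  W  W  W  W  W  W  L  W  L  W  L  W  W  W  W  W  W  L  W  L  W  L  W  W  W  W
Position 30 is W, so the first player wins.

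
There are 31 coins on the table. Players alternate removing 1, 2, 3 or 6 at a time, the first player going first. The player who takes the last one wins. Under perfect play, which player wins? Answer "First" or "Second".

i:   0  1  2  3  4  5  6  7  8  9 10 11 12 13 14 15 16 17 18 19 20 21 22 23 24 25 26 27 28 29 30 31
     L  W  W  W  L  W  W  W  L  W  W  W  L  W  W  W  L  W  W  W  L  W  W  W  L  W  W  W  L  W  W  W
Position 31 is W, so the first player wins.

First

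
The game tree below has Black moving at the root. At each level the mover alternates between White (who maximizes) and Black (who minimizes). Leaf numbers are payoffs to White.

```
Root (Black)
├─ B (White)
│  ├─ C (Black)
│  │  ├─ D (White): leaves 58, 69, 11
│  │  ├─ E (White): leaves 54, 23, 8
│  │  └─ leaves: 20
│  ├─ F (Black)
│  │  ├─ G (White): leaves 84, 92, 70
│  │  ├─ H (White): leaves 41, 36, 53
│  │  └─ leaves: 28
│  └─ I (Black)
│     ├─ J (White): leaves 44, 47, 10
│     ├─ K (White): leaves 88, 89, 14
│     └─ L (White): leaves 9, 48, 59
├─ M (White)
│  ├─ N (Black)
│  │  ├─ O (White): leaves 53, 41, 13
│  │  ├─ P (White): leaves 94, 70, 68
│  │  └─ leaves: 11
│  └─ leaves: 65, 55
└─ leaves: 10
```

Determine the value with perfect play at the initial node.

10

D (White): max(58, 69, 11) = 69
E (White): max(54, 23, 8) = 54
C (Black): min(69, 54, 20) = 20
G (White): max(84, 92, 70) = 92
H (White): max(41, 36, 53) = 53
F (Black): min(92, 53, 28) = 28
J (White): max(44, 47, 10) = 47
K (White): max(88, 89, 14) = 89
L (White): max(9, 48, 59) = 59
I (Black): min(47, 89, 59) = 47
B (White): max(20, 28, 47) = 47
O (White): max(53, 41, 13) = 53
P (White): max(94, 70, 68) = 94
N (Black): min(53, 94, 11) = 11
M (White): max(11, 65, 55) = 65
Root (Black): min(47, 65, 10) = 10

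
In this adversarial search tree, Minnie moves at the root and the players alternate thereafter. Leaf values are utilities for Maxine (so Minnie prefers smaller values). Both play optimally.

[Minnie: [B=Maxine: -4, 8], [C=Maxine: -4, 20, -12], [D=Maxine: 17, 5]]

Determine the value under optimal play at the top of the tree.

B (Maxine): max(-4, 8) = 8
C (Maxine): max(-4, 20, -12) = 20
D (Maxine): max(17, 5) = 17
Root (Minnie): min(8, 20, 17) = 8

8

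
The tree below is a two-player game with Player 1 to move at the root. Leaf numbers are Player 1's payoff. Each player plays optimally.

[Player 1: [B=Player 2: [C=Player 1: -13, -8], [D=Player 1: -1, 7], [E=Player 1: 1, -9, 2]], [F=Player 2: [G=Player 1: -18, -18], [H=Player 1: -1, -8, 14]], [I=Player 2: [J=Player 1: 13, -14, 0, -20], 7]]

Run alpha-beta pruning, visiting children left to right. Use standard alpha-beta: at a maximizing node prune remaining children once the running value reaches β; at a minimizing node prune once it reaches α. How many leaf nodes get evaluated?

11

C [α=-∞,β=+∞]: v=-8
D [α=-∞,β=-8]: v=-1 after child 1 ≥ β → β-cutoff, skip 1
E [α=-∞,β=-8]: v=1 after child 1 ≥ β → β-cutoff, skip 2
B [α=-∞,β=+∞]: v=-8
G [α=-8,β=+∞]: v=-18
F [α=-8,β=+∞]: v=-18 after child 1 ≤ α → α-cutoff, skip 1
J [α=-8,β=+∞]: v=13
I [α=-8,β=+∞]: v=7
Root [α=-∞,β=+∞]: v=7
Leaves evaluated: 11 of 17.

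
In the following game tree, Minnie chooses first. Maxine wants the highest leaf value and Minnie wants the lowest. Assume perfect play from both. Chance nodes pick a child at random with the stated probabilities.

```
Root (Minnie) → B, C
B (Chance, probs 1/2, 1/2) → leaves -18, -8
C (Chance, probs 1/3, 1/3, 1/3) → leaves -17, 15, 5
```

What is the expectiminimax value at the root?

-13

B (Chance): 1/2·-18 + 1/2·-8 = -13
C (Chance): 1/3·-17 + 1/3·15 + 1/3·5 = 1
Root (Minnie): min(-13, 1) = -13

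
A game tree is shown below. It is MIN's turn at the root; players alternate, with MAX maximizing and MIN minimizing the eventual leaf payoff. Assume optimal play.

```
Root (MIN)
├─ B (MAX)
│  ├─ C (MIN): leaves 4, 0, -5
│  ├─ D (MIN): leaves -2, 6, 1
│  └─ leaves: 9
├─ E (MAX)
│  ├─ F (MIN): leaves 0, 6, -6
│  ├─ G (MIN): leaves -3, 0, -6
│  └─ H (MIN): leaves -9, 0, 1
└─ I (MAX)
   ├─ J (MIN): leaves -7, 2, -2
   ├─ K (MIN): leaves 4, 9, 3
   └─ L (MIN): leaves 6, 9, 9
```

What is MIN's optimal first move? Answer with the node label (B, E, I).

C (MIN): min(4, 0, -5) = -5
D (MIN): min(-2, 6, 1) = -2
B (MAX): max(-5, -2, 9) = 9
F (MIN): min(0, 6, -6) = -6
G (MIN): min(-3, 0, -6) = -6
H (MIN): min(-9, 0, 1) = -9
E (MAX): max(-6, -6, -9) = -6
J (MIN): min(-7, 2, -2) = -7
K (MIN): min(4, 9, 3) = 3
L (MIN): min(6, 9, 9) = 6
I (MAX): max(-7, 3, 6) = 6
Root (MIN): min(9, -6, 6) = -6
MIN picks the child with the lowest value: E (value -6).

E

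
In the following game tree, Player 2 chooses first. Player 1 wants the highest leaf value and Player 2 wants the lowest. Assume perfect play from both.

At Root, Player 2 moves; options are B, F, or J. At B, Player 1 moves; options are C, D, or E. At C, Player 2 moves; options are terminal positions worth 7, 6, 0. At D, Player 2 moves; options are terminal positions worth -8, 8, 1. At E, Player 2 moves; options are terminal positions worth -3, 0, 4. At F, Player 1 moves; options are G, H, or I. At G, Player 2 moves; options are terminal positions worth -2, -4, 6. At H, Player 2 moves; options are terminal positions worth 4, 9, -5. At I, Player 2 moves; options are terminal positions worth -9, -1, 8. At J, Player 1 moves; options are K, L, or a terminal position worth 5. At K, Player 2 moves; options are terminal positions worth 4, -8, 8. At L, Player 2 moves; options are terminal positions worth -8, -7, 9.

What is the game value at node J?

5

K: min(4, -8, 8) = -8
L: min(-8, -7, 9) = -8
J: max(-8, -8, 5) = 5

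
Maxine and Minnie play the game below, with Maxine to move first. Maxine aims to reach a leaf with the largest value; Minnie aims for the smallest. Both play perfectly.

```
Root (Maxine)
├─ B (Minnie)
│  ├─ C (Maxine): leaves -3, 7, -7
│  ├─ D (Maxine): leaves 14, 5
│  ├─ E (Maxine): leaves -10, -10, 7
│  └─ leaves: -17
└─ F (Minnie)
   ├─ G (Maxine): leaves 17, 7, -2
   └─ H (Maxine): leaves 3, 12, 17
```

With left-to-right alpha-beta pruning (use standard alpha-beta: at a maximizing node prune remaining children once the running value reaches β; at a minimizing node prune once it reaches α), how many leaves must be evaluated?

14

C [α=-∞,β=+∞]: v=7
D [α=-∞,β=7]: v=14 after child 1 ≥ β → β-cutoff, skip 1
E [α=-∞,β=7]: v=7
B [α=-∞,β=+∞]: v=-17
G [α=-17,β=+∞]: v=17
H [α=-17,β=17]: v=17
F [α=-17,β=+∞]: v=17
Root [α=-∞,β=+∞]: v=17
Leaves evaluated: 14 of 15.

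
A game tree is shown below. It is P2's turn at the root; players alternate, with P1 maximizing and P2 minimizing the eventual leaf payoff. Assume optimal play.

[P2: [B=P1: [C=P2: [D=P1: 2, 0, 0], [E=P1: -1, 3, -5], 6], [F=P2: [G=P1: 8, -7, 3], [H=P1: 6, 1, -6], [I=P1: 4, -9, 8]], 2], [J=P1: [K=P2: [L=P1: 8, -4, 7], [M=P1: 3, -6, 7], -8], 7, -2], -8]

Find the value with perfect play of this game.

-8

D (P1): max(2, 0, 0) = 2
E (P1): max(-1, 3, -5) = 3
C (P2): min(2, 3, 6) = 2
G (P1): max(8, -7, 3) = 8
H (P1): max(6, 1, -6) = 6
I (P1): max(4, -9, 8) = 8
F (P2): min(8, 6, 8) = 6
B (P1): max(2, 6, 2) = 6
L (P1): max(8, -4, 7) = 8
M (P1): max(3, -6, 7) = 7
K (P2): min(8, 7, -8) = -8
J (P1): max(-8, 7, -2) = 7
Root (P2): min(6, 7, -8) = -8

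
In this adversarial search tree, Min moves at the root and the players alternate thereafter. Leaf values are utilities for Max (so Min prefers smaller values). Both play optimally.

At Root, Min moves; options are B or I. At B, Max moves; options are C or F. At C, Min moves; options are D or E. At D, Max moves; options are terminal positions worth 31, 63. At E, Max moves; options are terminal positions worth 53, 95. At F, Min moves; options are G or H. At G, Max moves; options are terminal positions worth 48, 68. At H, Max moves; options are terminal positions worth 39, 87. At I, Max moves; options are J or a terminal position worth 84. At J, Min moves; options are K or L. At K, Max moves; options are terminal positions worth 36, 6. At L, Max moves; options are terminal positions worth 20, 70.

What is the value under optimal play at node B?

D: max(31, 63) = 63
E: max(53, 95) = 95
C: min(63, 95) = 63
G: max(48, 68) = 68
H: max(39, 87) = 87
F: min(68, 87) = 68
B: max(63, 68) = 68

68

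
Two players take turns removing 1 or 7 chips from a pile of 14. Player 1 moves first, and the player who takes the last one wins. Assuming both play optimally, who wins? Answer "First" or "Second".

i:   0  1  2  3  4  5  6  7  8  9 10 11 12 13 14
     L  W  L  W  L  W  L  W  L  W  L  W  L  W  L
Position 14 is L, so the second player wins.

Second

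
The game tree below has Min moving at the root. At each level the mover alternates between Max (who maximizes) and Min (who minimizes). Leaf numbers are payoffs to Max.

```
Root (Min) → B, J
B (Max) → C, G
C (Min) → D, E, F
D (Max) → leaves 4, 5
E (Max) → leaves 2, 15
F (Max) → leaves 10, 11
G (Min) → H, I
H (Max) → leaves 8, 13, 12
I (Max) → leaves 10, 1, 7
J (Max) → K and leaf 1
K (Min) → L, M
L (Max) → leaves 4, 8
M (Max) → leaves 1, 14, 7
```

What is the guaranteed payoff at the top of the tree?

D (Max): max(4, 5) = 5
E (Max): max(2, 15) = 15
F (Max): max(10, 11) = 11
C (Min): min(5, 15, 11) = 5
H (Max): max(8, 13, 12) = 13
I (Max): max(10, 1, 7) = 10
G (Min): min(13, 10) = 10
B (Max): max(5, 10) = 10
L (Max): max(4, 8) = 8
M (Max): max(1, 14, 7) = 14
K (Min): min(8, 14) = 8
J (Max): max(8, 1) = 8
Root (Min): min(10, 8) = 8

8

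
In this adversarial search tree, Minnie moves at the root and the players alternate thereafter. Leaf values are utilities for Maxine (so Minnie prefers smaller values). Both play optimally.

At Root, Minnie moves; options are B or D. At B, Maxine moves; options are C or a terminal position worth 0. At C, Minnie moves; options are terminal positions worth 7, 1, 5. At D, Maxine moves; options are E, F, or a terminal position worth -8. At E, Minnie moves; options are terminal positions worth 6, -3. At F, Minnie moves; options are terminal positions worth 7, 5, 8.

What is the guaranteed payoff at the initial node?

1

C (Minnie): min(7, 1, 5) = 1
B (Maxine): max(1, 0) = 1
E (Minnie): min(6, -3) = -3
F (Minnie): min(7, 5, 8) = 5
D (Maxine): max(-3, 5, -8) = 5
Root (Minnie): min(1, 5) = 1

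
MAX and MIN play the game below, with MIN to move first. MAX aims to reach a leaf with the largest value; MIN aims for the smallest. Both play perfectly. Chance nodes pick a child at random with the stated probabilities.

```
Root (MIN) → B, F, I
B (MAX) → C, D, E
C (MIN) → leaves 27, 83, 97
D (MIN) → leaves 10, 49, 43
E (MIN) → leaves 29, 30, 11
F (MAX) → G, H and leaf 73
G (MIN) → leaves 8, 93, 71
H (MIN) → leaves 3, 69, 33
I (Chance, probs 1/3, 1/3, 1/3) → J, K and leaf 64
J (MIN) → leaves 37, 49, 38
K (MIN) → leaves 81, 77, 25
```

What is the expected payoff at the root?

27

C (MIN): min(27, 83, 97) = 27
D (MIN): min(10, 49, 43) = 10
E (MIN): min(29, 30, 11) = 11
B (MAX): max(27, 10, 11) = 27
G (MIN): min(8, 93, 71) = 8
H (MIN): min(3, 69, 33) = 3
F (MAX): max(8, 3, 73) = 73
J (MIN): min(37, 49, 38) = 37
K (MIN): min(81, 77, 25) = 25
I (Chance): 1/3·37 + 1/3·25 + 1/3·64 = 42
Root (MIN): min(27, 73, 42) = 27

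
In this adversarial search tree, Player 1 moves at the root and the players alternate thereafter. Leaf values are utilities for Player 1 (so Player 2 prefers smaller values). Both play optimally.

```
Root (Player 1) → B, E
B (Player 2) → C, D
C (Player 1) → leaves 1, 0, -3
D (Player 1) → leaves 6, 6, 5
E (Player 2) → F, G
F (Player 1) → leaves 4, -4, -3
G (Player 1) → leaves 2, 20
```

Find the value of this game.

4

C (Player 1): max(1, 0, -3) = 1
D (Player 1): max(6, 6, 5) = 6
B (Player 2): min(1, 6) = 1
F (Player 1): max(4, -4, -3) = 4
G (Player 1): max(2, 20) = 20
E (Player 2): min(4, 20) = 4
Root (Player 1): max(1, 4) = 4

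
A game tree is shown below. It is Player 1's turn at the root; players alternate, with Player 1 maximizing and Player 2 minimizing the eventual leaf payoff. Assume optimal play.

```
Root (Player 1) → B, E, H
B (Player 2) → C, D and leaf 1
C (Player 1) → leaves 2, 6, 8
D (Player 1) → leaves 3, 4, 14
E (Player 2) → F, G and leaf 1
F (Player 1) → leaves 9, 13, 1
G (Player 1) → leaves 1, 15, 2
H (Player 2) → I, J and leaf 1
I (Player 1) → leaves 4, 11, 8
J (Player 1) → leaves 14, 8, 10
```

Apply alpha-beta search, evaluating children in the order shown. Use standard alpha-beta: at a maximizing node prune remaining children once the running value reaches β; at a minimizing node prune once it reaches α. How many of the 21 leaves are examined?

C [α=-∞,β=+∞]: v=8
D [α=-∞,β=8]: v=14
B [α=-∞,β=+∞]: v=1
F [α=1,β=+∞]: v=13
G [α=1,β=13]: v=15 after child 2 ≥ β → β-cutoff, skip 1
E [α=1,β=+∞]: v=1
I [α=1,β=+∞]: v=11
J [α=1,β=11]: v=14 after child 1 ≥ β → β-cutoff, skip 2
H [α=1,β=+∞]: v=1
Root [α=-∞,β=+∞]: v=1
Leaves evaluated: 18 of 21.

18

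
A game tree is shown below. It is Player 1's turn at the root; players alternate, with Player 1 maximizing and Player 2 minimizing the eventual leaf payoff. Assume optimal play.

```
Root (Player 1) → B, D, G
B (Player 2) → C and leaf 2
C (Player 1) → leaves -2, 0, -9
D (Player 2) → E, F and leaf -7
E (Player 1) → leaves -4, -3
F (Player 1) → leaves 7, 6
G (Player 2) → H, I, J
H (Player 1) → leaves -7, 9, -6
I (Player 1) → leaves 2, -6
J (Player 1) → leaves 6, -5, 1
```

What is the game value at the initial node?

2

C (Player 1): max(-2, 0, -9) = 0
B (Player 2): min(0, 2) = 0
E (Player 1): max(-4, -3) = -3
F (Player 1): max(7, 6) = 7
D (Player 2): min(-3, 7, -7) = -7
H (Player 1): max(-7, 9, -6) = 9
I (Player 1): max(2, -6) = 2
J (Player 1): max(6, -5, 1) = 6
G (Player 2): min(9, 2, 6) = 2
Root (Player 1): max(0, -7, 2) = 2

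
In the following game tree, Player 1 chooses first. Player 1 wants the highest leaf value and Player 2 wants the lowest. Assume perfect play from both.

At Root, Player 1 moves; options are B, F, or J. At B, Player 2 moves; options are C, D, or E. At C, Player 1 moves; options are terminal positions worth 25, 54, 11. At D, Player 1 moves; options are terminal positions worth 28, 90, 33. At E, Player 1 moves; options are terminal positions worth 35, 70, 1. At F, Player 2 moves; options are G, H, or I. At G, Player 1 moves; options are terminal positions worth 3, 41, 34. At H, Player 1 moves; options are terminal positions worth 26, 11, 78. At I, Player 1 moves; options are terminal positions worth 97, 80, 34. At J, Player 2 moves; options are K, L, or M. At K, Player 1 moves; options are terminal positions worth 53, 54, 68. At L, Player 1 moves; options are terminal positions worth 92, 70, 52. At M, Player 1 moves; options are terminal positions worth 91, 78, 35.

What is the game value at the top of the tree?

C (Player 1): max(25, 54, 11) = 54
D (Player 1): max(28, 90, 33) = 90
E (Player 1): max(35, 70, 1) = 70
B (Player 2): min(54, 90, 70) = 54
G (Player 1): max(3, 41, 34) = 41
H (Player 1): max(26, 11, 78) = 78
I (Player 1): max(97, 80, 34) = 97
F (Player 2): min(41, 78, 97) = 41
K (Player 1): max(53, 54, 68) = 68
L (Player 1): max(92, 70, 52) = 92
M (Player 1): max(91, 78, 35) = 91
J (Player 2): min(68, 92, 91) = 68
Root (Player 1): max(54, 41, 68) = 68

68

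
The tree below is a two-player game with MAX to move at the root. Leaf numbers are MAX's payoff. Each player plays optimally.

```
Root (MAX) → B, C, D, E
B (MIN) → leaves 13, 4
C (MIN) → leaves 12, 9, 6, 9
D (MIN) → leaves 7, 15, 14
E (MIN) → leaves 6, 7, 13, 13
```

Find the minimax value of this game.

7

B (MIN): min(13, 4) = 4
C (MIN): min(12, 9, 6, 9) = 6
D (MIN): min(7, 15, 14) = 7
E (MIN): min(6, 7, 13, 13) = 6
Root (MAX): max(4, 6, 7, 6) = 7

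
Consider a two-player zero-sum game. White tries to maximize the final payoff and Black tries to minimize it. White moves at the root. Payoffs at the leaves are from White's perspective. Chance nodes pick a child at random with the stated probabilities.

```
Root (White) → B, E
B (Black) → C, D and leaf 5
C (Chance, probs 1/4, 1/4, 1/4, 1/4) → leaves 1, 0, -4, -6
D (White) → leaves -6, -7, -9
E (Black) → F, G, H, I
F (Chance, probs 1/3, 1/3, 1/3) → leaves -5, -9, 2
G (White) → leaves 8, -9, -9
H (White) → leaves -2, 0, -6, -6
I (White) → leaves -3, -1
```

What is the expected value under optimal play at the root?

-4

C (Chance): 1/4·1 + 1/4·0 + 1/4·-4 + 1/4·-6 = -2.25
D (White): max(-6, -7, -9) = -6
B (Black): min(-2.25, -6, 5) = -6
F (Chance): 1/3·-5 + 1/3·-9 + 1/3·2 = -4
G (White): max(8, -9, -9) = 8
H (White): max(-2, 0, -6, -6) = 0
I (White): max(-3, -1) = -1
E (Black): min(-4, 8, 0, -1) = -4
Root (White): max(-6, -4) = -4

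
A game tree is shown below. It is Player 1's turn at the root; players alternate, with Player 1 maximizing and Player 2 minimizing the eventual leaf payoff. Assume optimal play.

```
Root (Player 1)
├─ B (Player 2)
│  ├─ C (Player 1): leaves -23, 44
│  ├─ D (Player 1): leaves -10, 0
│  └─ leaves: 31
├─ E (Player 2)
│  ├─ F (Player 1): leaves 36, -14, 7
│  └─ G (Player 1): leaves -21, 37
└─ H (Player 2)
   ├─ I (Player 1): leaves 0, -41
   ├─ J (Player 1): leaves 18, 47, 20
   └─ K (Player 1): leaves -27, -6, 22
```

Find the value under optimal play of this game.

36

C (Player 1): max(-23, 44) = 44
D (Player 1): max(-10, 0) = 0
B (Player 2): min(44, 0, 31) = 0
F (Player 1): max(36, -14, 7) = 36
G (Player 1): max(-21, 37) = 37
E (Player 2): min(36, 37) = 36
I (Player 1): max(0, -41) = 0
J (Player 1): max(18, 47, 20) = 47
K (Player 1): max(-27, -6, 22) = 22
H (Player 2): min(0, 47, 22) = 0
Root (Player 1): max(0, 36, 0) = 36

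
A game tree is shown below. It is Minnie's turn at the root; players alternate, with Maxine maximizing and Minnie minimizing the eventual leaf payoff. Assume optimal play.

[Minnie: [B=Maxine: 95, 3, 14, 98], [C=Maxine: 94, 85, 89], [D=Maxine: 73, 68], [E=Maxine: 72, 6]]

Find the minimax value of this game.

72

B (Maxine): max(95, 3, 14, 98) = 98
C (Maxine): max(94, 85, 89) = 94
D (Maxine): max(73, 68) = 73
E (Maxine): max(72, 6) = 72
Root (Minnie): min(98, 94, 73, 72) = 72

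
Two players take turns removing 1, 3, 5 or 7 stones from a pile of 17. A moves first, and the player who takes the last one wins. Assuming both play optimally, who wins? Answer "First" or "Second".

i:   0  1  2  3  4  5  6  7  8  9 10 11 12 13 14 15 16 17
     L  W  L  W  L  W  L  W  L  W  L  W  L  W  L  W  L  W
Position 17 is W, so the first player wins.

First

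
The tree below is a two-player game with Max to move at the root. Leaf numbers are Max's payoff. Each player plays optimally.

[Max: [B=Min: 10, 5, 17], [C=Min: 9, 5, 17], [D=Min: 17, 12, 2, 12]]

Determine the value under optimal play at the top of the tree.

5

B (Min): min(10, 5, 17) = 5
C (Min): min(9, 5, 17) = 5
D (Min): min(17, 12, 2, 12) = 2
Root (Max): max(5, 5, 2) = 5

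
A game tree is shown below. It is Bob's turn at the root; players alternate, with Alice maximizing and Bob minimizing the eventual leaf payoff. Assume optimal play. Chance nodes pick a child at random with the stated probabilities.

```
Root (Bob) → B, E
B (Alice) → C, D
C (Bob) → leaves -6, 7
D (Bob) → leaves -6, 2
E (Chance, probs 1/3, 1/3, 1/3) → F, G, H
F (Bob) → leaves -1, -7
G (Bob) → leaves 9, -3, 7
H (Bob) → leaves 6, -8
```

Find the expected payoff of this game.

C (Bob): min(-6, 7) = -6
D (Bob): min(-6, 2) = -6
B (Alice): max(-6, -6) = -6
F (Bob): min(-1, -7) = -7
G (Bob): min(9, -3, 7) = -3
H (Bob): min(6, -8) = -8
E (Chance): 1/3·-7 + 1/3·-3 + 1/3·-8 = -6
Root (Bob): min(-6, -6) = -6

-6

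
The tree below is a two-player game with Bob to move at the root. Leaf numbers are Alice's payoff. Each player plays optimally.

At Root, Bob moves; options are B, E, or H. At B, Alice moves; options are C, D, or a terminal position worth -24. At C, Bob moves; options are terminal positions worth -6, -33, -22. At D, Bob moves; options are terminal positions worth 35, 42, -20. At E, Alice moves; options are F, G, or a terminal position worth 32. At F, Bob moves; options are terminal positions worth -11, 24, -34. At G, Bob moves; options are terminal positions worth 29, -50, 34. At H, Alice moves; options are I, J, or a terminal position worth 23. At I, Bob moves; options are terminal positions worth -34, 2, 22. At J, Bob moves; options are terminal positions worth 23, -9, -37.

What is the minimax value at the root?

-20

C (Bob): min(-6, -33, -22) = -33
D (Bob): min(35, 42, -20) = -20
B (Alice): max(-33, -20, -24) = -20
F (Bob): min(-11, 24, -34) = -34
G (Bob): min(29, -50, 34) = -50
E (Alice): max(-34, -50, 32) = 32
I (Bob): min(-34, 2, 22) = -34
J (Bob): min(23, -9, -37) = -37
H (Alice): max(-34, -37, 23) = 23
Root (Bob): min(-20, 32, 23) = -20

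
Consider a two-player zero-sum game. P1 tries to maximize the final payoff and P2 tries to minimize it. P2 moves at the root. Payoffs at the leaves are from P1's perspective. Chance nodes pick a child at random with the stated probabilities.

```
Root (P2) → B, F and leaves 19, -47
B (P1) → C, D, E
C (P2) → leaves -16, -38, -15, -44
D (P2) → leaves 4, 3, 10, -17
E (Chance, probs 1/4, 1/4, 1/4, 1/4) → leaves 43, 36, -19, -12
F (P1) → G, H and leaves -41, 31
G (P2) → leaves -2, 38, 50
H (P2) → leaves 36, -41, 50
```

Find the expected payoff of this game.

C (P2): min(-16, -38, -15, -44) = -44
D (P2): min(4, 3, 10, -17) = -17
E (Chance): 1/4·43 + 1/4·36 + 1/4·-19 + 1/4·-12 = 12
B (P1): max(-44, -17, 12) = 12
G (P2): min(-2, 38, 50) = -2
H (P2): min(36, -41, 50) = -41
F (P1): max(-2, -41, -41, 31) = 31
Root (P2): min(12, 31, 19, -47) = -47

-47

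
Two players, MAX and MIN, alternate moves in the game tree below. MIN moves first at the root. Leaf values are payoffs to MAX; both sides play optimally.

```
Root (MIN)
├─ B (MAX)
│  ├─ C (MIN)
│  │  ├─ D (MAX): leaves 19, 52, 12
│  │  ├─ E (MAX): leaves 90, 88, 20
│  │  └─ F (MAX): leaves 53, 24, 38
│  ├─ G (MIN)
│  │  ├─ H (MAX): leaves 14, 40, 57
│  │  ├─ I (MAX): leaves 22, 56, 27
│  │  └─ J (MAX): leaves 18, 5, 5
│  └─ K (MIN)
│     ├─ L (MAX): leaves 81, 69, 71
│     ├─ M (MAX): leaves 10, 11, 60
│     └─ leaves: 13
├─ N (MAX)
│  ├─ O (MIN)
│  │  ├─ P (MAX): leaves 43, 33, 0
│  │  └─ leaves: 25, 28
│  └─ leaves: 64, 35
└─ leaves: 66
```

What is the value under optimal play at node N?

64

P: max(43, 33, 0) = 43
O: min(43, 25, 28) = 25
N: max(25, 64, 35) = 64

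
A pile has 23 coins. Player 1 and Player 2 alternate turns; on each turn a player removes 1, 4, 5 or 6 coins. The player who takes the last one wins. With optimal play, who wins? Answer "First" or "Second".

First

Mark each pile size as W (mover wins) or L (mover loses):
i:   0  1  2  3  4  5  6  7  8  9 10 11 12 13 14 15 16 17 18 19 20 21 22 23
     L  W  L  W  W  W  W  W  W  L  W  L  W  W  W  W  W  W  L  W  L  W  W  W
Position 23 is W, so the first player wins.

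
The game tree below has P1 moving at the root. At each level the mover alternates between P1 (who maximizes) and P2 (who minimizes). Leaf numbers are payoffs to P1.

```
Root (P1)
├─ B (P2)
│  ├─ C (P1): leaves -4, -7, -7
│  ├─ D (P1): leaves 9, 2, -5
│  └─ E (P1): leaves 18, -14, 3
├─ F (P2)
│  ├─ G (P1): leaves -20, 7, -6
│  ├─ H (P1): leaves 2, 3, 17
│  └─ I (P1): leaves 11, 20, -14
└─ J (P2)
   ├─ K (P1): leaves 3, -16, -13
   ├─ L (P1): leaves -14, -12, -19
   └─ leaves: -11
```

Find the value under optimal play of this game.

7

C (P1): max(-4, -7, -7) = -4
D (P1): max(9, 2, -5) = 9
E (P1): max(18, -14, 3) = 18
B (P2): min(-4, 9, 18) = -4
G (P1): max(-20, 7, -6) = 7
H (P1): max(2, 3, 17) = 17
I (P1): max(11, 20, -14) = 20
F (P2): min(7, 17, 20) = 7
K (P1): max(3, -16, -13) = 3
L (P1): max(-14, -12, -19) = -12
J (P2): min(3, -12, -11) = -12
Root (P1): max(-4, 7, -12) = 7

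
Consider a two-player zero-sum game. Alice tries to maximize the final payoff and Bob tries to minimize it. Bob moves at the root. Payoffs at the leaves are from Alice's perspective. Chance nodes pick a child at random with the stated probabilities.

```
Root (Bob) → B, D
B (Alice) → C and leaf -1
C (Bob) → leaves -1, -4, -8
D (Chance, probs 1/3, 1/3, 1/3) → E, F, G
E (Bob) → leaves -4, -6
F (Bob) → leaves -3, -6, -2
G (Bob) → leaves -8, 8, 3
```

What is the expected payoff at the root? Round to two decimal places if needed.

C (Bob): min(-1, -4, -8) = -8
B (Alice): max(-8, -1) = -1
E (Bob): min(-4, -6) = -6
F (Bob): min(-3, -6, -2) = -6
G (Bob): min(-8, 8, 3) = -8
D (Chance): 1/3·-6 + 1/3·-6 + 1/3·-8 = -6.67
Root (Bob): min(-1, -6.67) = -6.67

-6.67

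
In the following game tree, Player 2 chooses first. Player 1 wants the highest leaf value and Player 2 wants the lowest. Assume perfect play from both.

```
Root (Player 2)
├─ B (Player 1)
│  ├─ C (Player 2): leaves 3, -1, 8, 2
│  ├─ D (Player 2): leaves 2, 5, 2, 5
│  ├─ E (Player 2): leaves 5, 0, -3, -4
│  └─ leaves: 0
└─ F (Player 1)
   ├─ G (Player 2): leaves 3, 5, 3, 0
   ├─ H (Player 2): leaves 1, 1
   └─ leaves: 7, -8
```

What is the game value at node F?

G: min(3, 5, 3, 0) = 0
H: min(1, 1) = 1
F: max(0, 1, 7, -8) = 7

7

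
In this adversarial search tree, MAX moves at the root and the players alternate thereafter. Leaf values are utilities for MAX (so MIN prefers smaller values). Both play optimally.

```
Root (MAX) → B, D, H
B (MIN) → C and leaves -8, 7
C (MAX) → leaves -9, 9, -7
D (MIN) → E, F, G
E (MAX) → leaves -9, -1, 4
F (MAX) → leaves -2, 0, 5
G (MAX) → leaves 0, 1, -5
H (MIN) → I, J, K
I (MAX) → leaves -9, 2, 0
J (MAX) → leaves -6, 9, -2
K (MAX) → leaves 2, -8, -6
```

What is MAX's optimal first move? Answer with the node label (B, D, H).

C (MAX): max(-9, 9, -7) = 9
B (MIN): min(9, -8, 7) = -8
E (MAX): max(-9, -1, 4) = 4
F (MAX): max(-2, 0, 5) = 5
G (MAX): max(0, 1, -5) = 1
D (MIN): min(4, 5, 1) = 1
I (MAX): max(-9, 2, 0) = 2
J (MAX): max(-6, 9, -2) = 9
K (MAX): max(2, -8, -6) = 2
H (MIN): min(2, 9, 2) = 2
Root (MAX): max(-8, 1, 2) = 2
MAX picks the child with the highest value: H (value 2).

H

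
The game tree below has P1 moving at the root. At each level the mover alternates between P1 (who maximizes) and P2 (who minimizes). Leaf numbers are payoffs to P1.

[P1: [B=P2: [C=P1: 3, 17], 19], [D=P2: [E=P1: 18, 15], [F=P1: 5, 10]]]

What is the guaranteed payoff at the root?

17

C (P1): max(3, 17) = 17
B (P2): min(17, 19) = 17
E (P1): max(18, 15) = 18
F (P1): max(5, 10) = 10
D (P2): min(18, 10) = 10
Root (P1): max(17, 10) = 17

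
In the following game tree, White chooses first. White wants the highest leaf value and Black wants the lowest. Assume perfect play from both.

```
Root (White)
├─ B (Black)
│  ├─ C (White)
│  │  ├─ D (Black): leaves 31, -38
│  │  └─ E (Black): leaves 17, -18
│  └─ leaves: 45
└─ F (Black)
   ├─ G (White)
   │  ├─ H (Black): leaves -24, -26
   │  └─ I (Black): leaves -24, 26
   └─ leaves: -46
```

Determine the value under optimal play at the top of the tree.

-18

D (Black): min(31, -38) = -38
E (Black): min(17, -18) = -18
C (White): max(-38, -18) = -18
B (Black): min(-18, 45) = -18
H (Black): min(-24, -26) = -26
I (Black): min(-24, 26) = -24
G (White): max(-26, -24) = -24
F (Black): min(-24, -46) = -46
Root (White): max(-18, -46) = -18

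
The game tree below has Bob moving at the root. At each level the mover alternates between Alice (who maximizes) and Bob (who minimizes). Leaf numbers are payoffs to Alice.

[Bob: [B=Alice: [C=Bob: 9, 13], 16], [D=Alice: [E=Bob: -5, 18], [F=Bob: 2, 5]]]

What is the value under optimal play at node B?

C: min(9, 13) = 9
B: max(9, 16) = 16

16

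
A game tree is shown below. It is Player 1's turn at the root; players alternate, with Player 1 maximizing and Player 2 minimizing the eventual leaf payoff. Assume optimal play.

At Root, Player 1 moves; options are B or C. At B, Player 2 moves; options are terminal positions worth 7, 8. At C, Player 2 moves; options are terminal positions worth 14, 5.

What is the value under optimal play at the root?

7

B (Player 2): min(7, 8) = 7
C (Player 2): min(14, 5) = 5
Root (Player 1): max(7, 5) = 7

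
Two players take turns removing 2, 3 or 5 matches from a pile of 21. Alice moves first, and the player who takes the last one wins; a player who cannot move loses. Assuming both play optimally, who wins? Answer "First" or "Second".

Second

Compute winning (W) and losing (L) positions by backward induction:
i:   0  1  2  3  4  5  6  7  8  9 10 11 12 13 14 15 16 17 18 19 20 21
     L  L  W  W  W  W  W  L  L  W  W  W  W  W  L  L  W  W  W  W  W  L
Position 21 is L, so the second player wins.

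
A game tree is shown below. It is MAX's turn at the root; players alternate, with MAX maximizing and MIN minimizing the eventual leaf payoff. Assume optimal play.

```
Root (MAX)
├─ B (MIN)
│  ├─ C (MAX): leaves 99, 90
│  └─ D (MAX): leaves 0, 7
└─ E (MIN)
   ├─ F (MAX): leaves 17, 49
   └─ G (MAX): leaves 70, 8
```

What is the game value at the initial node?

49

C (MAX): max(99, 90) = 99
D (MAX): max(0, 7) = 7
B (MIN): min(99, 7) = 7
F (MAX): max(17, 49) = 49
G (MAX): max(70, 8) = 70
E (MIN): min(49, 70) = 49
Root (MAX): max(7, 49) = 49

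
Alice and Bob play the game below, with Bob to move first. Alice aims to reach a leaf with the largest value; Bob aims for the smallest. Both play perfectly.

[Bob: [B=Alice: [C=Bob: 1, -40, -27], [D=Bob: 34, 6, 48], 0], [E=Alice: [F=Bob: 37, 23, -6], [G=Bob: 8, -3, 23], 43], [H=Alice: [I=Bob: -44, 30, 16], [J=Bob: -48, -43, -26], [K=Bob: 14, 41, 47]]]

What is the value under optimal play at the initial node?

C (Bob): min(1, -40, -27) = -40
D (Bob): min(34, 6, 48) = 6
B (Alice): max(-40, 6, 0) = 6
F (Bob): min(37, 23, -6) = -6
G (Bob): min(8, -3, 23) = -3
E (Alice): max(-6, -3, 43) = 43
I (Bob): min(-44, 30, 16) = -44
J (Bob): min(-48, -43, -26) = -48
K (Bob): min(14, 41, 47) = 14
H (Alice): max(-44, -48, 14) = 14
Root (Bob): min(6, 43, 14) = 6

6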